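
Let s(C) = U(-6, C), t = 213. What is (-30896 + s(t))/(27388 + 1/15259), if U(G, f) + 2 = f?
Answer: -24643285/21995447 ≈ -1.1204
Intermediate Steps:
U(G, f) = -2 + f
s(C) = -2 + C
(-30896 + s(t))/(27388 + 1/15259) = (-30896 + (-2 + 213))/(27388 + 1/15259) = (-30896 + 211)/(27388 + 1/15259) = -30685/417913493/15259 = -30685*15259/417913493 = -24643285/21995447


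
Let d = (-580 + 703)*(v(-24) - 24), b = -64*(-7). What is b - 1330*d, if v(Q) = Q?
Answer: 7852768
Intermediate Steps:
b = 448
d = -5904 (d = (-580 + 703)*(-24 - 24) = 123*(-48) = -5904)
b - 1330*d = 448 - 1330*(-5904) = 448 + 7852320 = 7852768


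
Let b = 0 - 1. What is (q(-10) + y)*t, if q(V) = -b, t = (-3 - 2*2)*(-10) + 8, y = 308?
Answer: 24102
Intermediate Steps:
b = -1
t = 78 (t = (-3 - 4)*(-10) + 8 = -7*(-10) + 8 = 70 + 8 = 78)
q(V) = 1 (q(V) = -1*(-1) = 1)
(q(-10) + y)*t = (1 + 308)*78 = 309*78 = 24102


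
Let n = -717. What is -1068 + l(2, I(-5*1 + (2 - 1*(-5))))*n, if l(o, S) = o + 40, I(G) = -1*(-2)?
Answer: -31182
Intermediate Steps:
I(G) = 2
l(o, S) = 40 + o
-1068 + l(2, I(-5*1 + (2 - 1*(-5))))*n = -1068 + (40 + 2)*(-717) = -1068 + 42*(-717) = -1068 - 30114 = -31182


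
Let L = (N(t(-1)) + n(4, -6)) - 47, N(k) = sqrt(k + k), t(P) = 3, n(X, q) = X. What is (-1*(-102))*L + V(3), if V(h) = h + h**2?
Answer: -4374 + 102*sqrt(6) ≈ -4124.1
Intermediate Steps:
N(k) = sqrt(2)*sqrt(k) (N(k) = sqrt(2*k) = sqrt(2)*sqrt(k))
L = -43 + sqrt(6) (L = (sqrt(2)*sqrt(3) + 4) - 47 = (sqrt(6) + 4) - 47 = (4 + sqrt(6)) - 47 = -43 + sqrt(6) ≈ -40.551)
(-1*(-102))*L + V(3) = (-1*(-102))*(-43 + sqrt(6)) + 3*(1 + 3) = 102*(-43 + sqrt(6)) + 3*4 = (-4386 + 102*sqrt(6)) + 12 = -4374 + 102*sqrt(6)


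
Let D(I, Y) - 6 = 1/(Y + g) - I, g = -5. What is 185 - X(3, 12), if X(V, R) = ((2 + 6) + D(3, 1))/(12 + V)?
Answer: 11057/60 ≈ 184.28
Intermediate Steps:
D(I, Y) = 6 + 1/(-5 + Y) - I (D(I, Y) = 6 + (1/(Y - 5) - I) = 6 + (1/(-5 + Y) - I) = 6 + 1/(-5 + Y) - I)
X(V, R) = 43/(4*(12 + V)) (X(V, R) = ((2 + 6) + (-29 + 5*3 + 6*1 - 1*3*1)/(-5 + 1))/(12 + V) = (8 + (-29 + 15 + 6 - 3)/(-4))/(12 + V) = (8 - 1/4*(-11))/(12 + V) = (8 + 11/4)/(12 + V) = 43/(4*(12 + V)))
185 - X(3, 12) = 185 - 43/(4*(12 + 3)) = 185 - 43/(4*15) = 185 - 1*43/60 = 185 - 43/60 = 11057/60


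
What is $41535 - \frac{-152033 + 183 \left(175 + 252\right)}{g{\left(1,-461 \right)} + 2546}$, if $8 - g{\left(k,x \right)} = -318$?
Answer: $\frac{29840603}{718} \approx 41561.0$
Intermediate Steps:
$g{\left(k,x \right)} = 326$ ($g{\left(k,x \right)} = 8 - -318 = 8 + 318 = 326$)
$41535 - \frac{-152033 + 183 \left(175 + 252\right)}{g{\left(1,-461 \right)} + 2546} = 41535 - \frac{-152033 + 183 \left(175 + 252\right)}{326 + 2546} = 41535 - \frac{-152033 + 183 \cdot 427}{2872} = 41535 - \left(-152033 + 78141\right) \frac{1}{2872} = 41535 - \left(-73892\right) \frac{1}{2872} = 41535 - - \frac{18473}{718} = 41535 + \frac{18473}{718} = \frac{29840603}{718}$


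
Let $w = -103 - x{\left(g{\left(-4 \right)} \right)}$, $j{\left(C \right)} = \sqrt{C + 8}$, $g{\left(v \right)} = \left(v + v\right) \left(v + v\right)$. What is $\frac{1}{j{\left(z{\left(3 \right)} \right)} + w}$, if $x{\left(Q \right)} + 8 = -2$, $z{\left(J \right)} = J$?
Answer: $- \frac{93}{8638} - \frac{\sqrt{11}}{8638} \approx -0.01115$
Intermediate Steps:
$g{\left(v \right)} = 4 v^{2}$ ($g{\left(v \right)} = 2 v 2 v = 4 v^{2}$)
$j{\left(C \right)} = \sqrt{8 + C}$
$x{\left(Q \right)} = -10$ ($x{\left(Q \right)} = -8 - 2 = -10$)
$w = -93$ ($w = -103 - -10 = -103 + 10 = -93$)
$\frac{1}{j{\left(z{\left(3 \right)} \right)} + w} = \frac{1}{\sqrt{8 + 3} - 93} = \frac{1}{\sqrt{11} - 93} = \frac{1}{-93 + \sqrt{11}}$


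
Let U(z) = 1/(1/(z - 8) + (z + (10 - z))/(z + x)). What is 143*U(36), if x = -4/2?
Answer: 68068/157 ≈ 433.55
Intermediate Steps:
x = -2 (x = -4*½ = -2)
U(z) = 1/(1/(-8 + z) + 10/(-2 + z)) (U(z) = 1/(1/(z - 8) + (z + (10 - z))/(z - 2)) = 1/(1/(-8 + z) + 10/(-2 + z)))
143*U(36) = 143*((16 + 36² - 10*36)/(-82 + 11*36)) = 143*((16 + 1296 - 360)/(-82 + 396)) = 143*(952/314) = 143*((1/314)*952) = 143*(476/157) = 68068/157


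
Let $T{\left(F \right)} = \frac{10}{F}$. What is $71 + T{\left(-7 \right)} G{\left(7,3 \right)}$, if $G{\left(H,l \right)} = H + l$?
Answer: $\frac{397}{7} \approx 56.714$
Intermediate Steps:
$71 + T{\left(-7 \right)} G{\left(7,3 \right)} = 71 + \frac{10}{-7} \left(7 + 3\right) = 71 + 10 \left(- \frac{1}{7}\right) 10 = 71 - \frac{100}{7} = \frac{397}{7}$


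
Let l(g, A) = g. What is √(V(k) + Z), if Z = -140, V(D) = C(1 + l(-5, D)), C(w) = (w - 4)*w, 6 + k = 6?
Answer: 6*I*√3 ≈ 10.392*I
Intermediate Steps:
k = 0 (k = -6 + 6 = 0)
C(w) = w*(-4 + w) (C(w) = (-4 + w)*w = w*(-4 + w))
V(D) = 32 (V(D) = (1 - 5)*(-4 + (1 - 5)) = -4*(-4 - 4) = -4*(-8) = 32)
√(V(k) + Z) = √(32 - 140) = √(-108) = 6*I*√3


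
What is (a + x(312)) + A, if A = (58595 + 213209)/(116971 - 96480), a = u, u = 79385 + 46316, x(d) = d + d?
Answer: 2588797379/20491 ≈ 1.2634e+5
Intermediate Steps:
x(d) = 2*d
u = 125701
a = 125701
A = 271804/20491 ≈ 13.265
(a + x(312)) + A = (125701 + 2*312) + 271804/20491 = (125701 + 624) + 271804/20491 = 126325 + 271804/20491 = 2588797379/20491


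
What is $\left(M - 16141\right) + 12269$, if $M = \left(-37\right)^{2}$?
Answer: $-2503$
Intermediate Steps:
$M = 1369$
$\left(M - 16141\right) + 12269 = \left(1369 - 16141\right) + 12269 = -14772 + 12269 = -2503$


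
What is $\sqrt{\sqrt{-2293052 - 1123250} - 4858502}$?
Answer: $\sqrt{-4858502 + i \sqrt{3416302}} \approx 0.42 + 2204.2 i$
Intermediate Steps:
$\sqrt{\sqrt{-2293052 - 1123250} - 4858502} = \sqrt{\sqrt{-3416302} - 4858502} = \sqrt{i \sqrt{3416302} - 4858502} = \sqrt{-4858502 + i \sqrt{3416302}}$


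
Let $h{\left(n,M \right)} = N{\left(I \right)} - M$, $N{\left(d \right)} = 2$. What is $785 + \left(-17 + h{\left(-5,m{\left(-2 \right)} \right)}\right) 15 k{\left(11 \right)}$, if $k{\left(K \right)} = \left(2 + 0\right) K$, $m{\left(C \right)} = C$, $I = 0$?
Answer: $-3505$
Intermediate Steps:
$h{\left(n,M \right)} = 2 - M$
$k{\left(K \right)} = 2 K$
$785 + \left(-17 + h{\left(-5,m{\left(-2 \right)} \right)}\right) 15 k{\left(11 \right)} = 785 + \left(-17 + \left(2 - -2\right)\right) 15 \cdot 2 \cdot 11 = 785 + \left(-17 + \left(2 + 2\right)\right) 15 \cdot 22 = 785 + \left(-17 + 4\right) 15 \cdot 22 = 785 + \left(-13\right) 15 \cdot 22 = 785 - 4290 = -3505$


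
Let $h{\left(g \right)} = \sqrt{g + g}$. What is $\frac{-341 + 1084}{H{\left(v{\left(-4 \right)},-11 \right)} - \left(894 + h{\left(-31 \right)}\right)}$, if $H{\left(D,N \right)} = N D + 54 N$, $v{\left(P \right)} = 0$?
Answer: $- \frac{17832}{35713} + \frac{743 i \sqrt{62}}{2214206} \approx -0.49931 + 0.0026422 i$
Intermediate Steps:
$h{\left(g \right)} = \sqrt{2} \sqrt{g}$ ($h{\left(g \right)} = \sqrt{2 g} = \sqrt{2} \sqrt{g}$)
$H{\left(D,N \right)} = 54 N + D N$ ($H{\left(D,N \right)} = D N + 54 N = 54 N + D N$)
$\frac{-341 + 1084}{H{\left(v{\left(-4 \right)},-11 \right)} - \left(894 + h{\left(-31 \right)}\right)} = \frac{-341 + 1084}{- 11 \left(54 + 0\right) - \left(894 + \sqrt{2} \sqrt{-31}\right)} = \frac{743}{\left(-11\right) 54 - \left(894 + \sqrt{2} i \sqrt{31}\right)} = \frac{743}{-594 - \left(894 + i \sqrt{62}\right)} = \frac{743}{-1488 - i \sqrt{62}}$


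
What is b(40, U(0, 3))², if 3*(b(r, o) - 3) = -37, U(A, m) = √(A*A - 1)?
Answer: 784/9 ≈ 87.111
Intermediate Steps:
U(A, m) = √(-1 + A²) (U(A, m) = √(A² - 1) = √(-1 + A²))
b(r, o) = -28/3 (b(r, o) = 3 + (⅓)*(-37) = 3 - 37/3 = -28/3)
b(40, U(0, 3))² = (-28/3)² = 784/9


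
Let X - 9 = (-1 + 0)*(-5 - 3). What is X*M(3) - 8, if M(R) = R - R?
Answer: -8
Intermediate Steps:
M(R) = 0
X = 17 (X = 9 + (-1 + 0)*(-5 - 3) = 9 - 1*(-8) = 9 + 8 = 17)
X*M(3) - 8 = 17*0 - 8 = 0 - 8 = -8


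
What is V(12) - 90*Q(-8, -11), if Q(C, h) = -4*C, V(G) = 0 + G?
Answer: -2868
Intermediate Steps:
V(G) = G
V(12) - 90*Q(-8, -11) = 12 - (-360)*(-8) = 12 - 90*32 = 12 - 2880 = -2868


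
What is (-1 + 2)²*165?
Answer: 165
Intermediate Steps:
(-1 + 2)²*165 = 1²*165 = 1*165 = 165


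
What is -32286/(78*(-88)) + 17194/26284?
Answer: 40276035/7517224 ≈ 5.3578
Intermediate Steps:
-32286/(78*(-88)) + 17194/26284 = -32286/(-6864) + 17194*(1/26284) = -32286*(-1/6864) + 8597/13142 = 5381/1144 + 8597/13142 = 40276035/7517224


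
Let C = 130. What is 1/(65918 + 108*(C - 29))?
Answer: 1/76826 ≈ 1.3016e-5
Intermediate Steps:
1/(65918 + 108*(C - 29)) = 1/(65918 + 108*(130 - 29)) = 1/(65918 + 108*101) = 1/(65918 + 10908) = 1/76826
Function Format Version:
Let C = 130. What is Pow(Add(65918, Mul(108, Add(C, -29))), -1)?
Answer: Rational(1, 76826) ≈ 1.3016e-5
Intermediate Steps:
Pow(Add(65918, Mul(108, Add(C, -29))), -1) = Pow(Add(65918, Mul(108, Add(130, -29))), -1) = Pow(Add(65918, Mul(108, 101)), -1) = Pow(Add(65918, 10908), -1) = Pow(76826, -1) = Rational(1, 76826)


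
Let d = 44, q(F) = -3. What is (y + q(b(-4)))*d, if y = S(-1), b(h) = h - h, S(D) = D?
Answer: -176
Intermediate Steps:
b(h) = 0
y = -1
(y + q(b(-4)))*d = (-1 - 3)*44 = -4*44 = -176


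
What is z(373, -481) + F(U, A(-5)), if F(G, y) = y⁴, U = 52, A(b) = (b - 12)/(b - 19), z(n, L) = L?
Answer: -159500735/331776 ≈ -480.75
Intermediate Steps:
A(b) = (-12 + b)/(-19 + b)
z(373, -481) + F(U, A(-5)) = -481 + ((-12 - 5)/(-19 - 5))⁴ = -481 + (-17/(-24))⁴ = -481 + (-1/24*(-17))⁴ = -481 + (17/24)⁴ = -481 + 83521/331776 = -159500735/331776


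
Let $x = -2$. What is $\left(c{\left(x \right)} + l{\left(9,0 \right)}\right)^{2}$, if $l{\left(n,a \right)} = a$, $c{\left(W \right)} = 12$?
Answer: $144$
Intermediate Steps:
$\left(c{\left(x \right)} + l{\left(9,0 \right)}\right)^{2} = \left(12 + 0\right)^{2} = 12^{2} = 144$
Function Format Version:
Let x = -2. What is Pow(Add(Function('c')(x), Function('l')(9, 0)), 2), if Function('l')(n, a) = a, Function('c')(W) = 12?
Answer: 144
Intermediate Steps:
Pow(Add(Function('c')(x), Function('l')(9, 0)), 2) = Pow(Add(12, 0), 2) = Pow(12, 2) = 144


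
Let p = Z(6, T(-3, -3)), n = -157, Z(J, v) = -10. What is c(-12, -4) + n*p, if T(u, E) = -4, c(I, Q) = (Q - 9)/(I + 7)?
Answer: 7863/5 ≈ 1572.6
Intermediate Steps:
c(I, Q) = (-9 + Q)/(7 + I)
p = -10
c(-12, -4) + n*p = (-9 - 4)/(7 - 12) - 157*(-10) = -13/(-5) + 1570 = -⅕*(-13) + 1570 = 13/5 + 1570 = 7863/5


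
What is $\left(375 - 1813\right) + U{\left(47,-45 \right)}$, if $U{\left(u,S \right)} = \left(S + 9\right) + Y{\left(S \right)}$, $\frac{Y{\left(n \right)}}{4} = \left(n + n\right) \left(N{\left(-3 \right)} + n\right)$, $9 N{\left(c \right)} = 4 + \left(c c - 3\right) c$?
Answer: $15286$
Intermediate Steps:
$N{\left(c \right)} = \frac{4}{9} + \frac{c \left(-3 + c^{2}\right)}{9}$ ($N{\left(c \right)} = \frac{4 + \left(c c - 3\right) c}{9} = \frac{4 + \left(c^{2} - 3\right) c}{9} = \frac{4 + \left(-3 + c^{2}\right) c}{9} = \frac{4 + c \left(-3 + c^{2}\right)}{9} = \frac{4}{9} + \frac{c \left(-3 + c^{2}\right)}{9}$)
$Y{\left(n \right)} = 8 n \left(- \frac{14}{9} + n\right)$ ($Y{\left(n \right)} = 4 \left(n + n\right) \left(\left(\frac{4}{9} - -1 + \frac{\left(-3\right)^{3}}{9}\right) + n\right) = 4 \cdot 2 n \left(\left(\frac{4}{9} + 1 + \frac{1}{9} \left(-27\right)\right) + n\right) = 4 \cdot 2 n \left(\left(\frac{4}{9} + 1 - 3\right) + n\right) = 4 \cdot 2 n \left(- \frac{14}{9} + n\right) = 8 n \left(- \frac{14}{9} + n\right)$)
$U{\left(u,S \right)} = 9 + S + \frac{8 S \left(-14 + 9 S\right)}{9}$ ($U{\left(u,S \right)} = \left(S + 9\right) + \frac{8 S \left(-14 + 9 S\right)}{9} = \left(9 + S\right) + \frac{8 S \left(-14 + 9 S\right)}{9} = 9 + S + \frac{8 S \left(-14 + 9 S\right)}{9}$)
$\left(375 - 1813\right) + U{\left(47,-45 \right)} = \left(375 - 1813\right) + \left(9 + 8 \left(-45\right)^{2} - -515\right) = -1438 + \left(9 + 8 \cdot 2025 + 515\right) = -1438 + \left(9 + 16200 + 515\right) = -1438 + 16724 = 15286$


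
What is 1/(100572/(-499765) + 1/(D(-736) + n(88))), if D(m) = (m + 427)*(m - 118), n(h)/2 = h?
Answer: -131968945430/26556743699 ≈ -4.9693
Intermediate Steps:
n(h) = 2*h
D(m) = (-118 + m)*(427 + m) (D(m) = (427 + m)*(-118 + m) = (-118 + m)*(427 + m))
1/(100572/(-499765) + 1/(D(-736) + n(88))) = 1/(100572/(-499765) + 1/((-50386 + (-736)² + 309*(-736)) + 2*88)) = 1/(100572*(-1/499765) + 1/((-50386 + 541696 - 227424) + 176)) = 1/(-100572/499765 + 1/(263886 + 176)) = 1/(-100572/499765 + 1/264062) = 1/(-26556743699/131968945430) = -131968945430/26556743699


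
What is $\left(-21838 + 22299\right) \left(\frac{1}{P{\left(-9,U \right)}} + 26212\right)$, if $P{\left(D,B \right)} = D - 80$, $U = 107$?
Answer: $\frac{1075451687}{89} \approx 1.2084 \cdot 10^{7}$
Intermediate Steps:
$P{\left(D,B \right)} = -80 + D$ ($P{\left(D,B \right)} = D - 80 = -80 + D$)
$\left(-21838 + 22299\right) \left(\frac{1}{P{\left(-9,U \right)}} + 26212\right) = \left(-21838 + 22299\right) \left(\frac{1}{-80 - 9} + 26212\right) = 461 \left(\frac{1}{-89} + 26212\right) = 461 \left(- \frac{1}{89} + 26212\right) = 461 \cdot \frac{2332867}{89} = \frac{1075451687}{89}$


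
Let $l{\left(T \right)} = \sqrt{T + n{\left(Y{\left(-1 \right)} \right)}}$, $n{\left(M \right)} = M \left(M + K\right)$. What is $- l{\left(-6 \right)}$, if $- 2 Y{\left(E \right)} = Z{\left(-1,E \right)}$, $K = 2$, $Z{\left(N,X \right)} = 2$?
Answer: $- i \sqrt{7} \approx - 2.6458 i$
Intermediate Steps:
$Y{\left(E \right)} = -1$ ($Y{\left(E \right)} = \left(- \frac{1}{2}\right) 2 = -1$)
$n{\left(M \right)} = M \left(2 + M\right)$ ($n{\left(M \right)} = M \left(M + 2\right) = M \left(2 + M\right)$)
$l{\left(T \right)} = \sqrt{-1 + T}$ ($l{\left(T \right)} = \sqrt{T - \left(2 - 1\right)} = \sqrt{T - 1} = \sqrt{-1 + T}$)
$- l{\left(-6 \right)} = - \sqrt{-1 - 6} = - \sqrt{-7} = - i \sqrt{7}$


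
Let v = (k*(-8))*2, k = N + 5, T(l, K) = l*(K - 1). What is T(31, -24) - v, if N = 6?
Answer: -599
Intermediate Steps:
T(l, K) = l*(-1 + K)
k = 11 (k = 6 + 5 = 11)
v = -176 (v = (11*(-8))*2 = -88*2 = -176)
T(31, -24) - v = 31*(-1 - 24) - 1*(-176) = 31*(-25) + 176 = -775 + 176 = -599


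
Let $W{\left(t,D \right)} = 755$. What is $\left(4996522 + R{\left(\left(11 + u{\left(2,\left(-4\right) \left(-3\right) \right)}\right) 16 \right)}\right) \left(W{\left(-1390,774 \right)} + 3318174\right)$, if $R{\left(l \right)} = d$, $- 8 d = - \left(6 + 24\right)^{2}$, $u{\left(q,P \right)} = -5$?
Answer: $\frac{33166950288901}{2} \approx 1.6583 \cdot 10^{13}$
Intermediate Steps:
$d = \frac{225}{2}$ ($d = - \frac{\left(-1\right) \left(6 + 24\right)^{2}}{8} = - \frac{\left(-1\right) 30^{2}}{8} = - \frac{\left(-1\right) 900}{8} = \left(- \frac{1}{8}\right) \left(-900\right) = \frac{225}{2} \approx 112.5$)
$R{\left(l \right)} = \frac{225}{2}$
$\left(4996522 + R{\left(\left(11 + u{\left(2,\left(-4\right) \left(-3\right) \right)}\right) 16 \right)}\right) \left(W{\left(-1390,774 \right)} + 3318174\right) = \left(4996522 + \frac{225}{2}\right) \left(755 + 3318174\right) = \frac{9993269}{2} \cdot 3318929 = \frac{33166950288901}{2}$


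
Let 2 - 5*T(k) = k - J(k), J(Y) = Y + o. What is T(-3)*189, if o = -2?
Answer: 0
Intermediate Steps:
J(Y) = -2 + Y (J(Y) = Y - 2 = -2 + Y)
T(k) = 0 (T(k) = ⅖ - (k - (-2 + k))/5 = ⅖ - (k + (2 - k))/5 = ⅖ - ⅕*2 = ⅖ - ⅖ = 0)
T(-3)*189 = 0*189 = 0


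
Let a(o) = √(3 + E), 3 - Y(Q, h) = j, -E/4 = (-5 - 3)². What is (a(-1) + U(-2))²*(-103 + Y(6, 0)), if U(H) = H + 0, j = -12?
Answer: 21912 + 352*I*√253 ≈ 21912.0 + 5598.9*I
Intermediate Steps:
E = -256 (E = -4*(-5 - 3)² = -4*(-8)² = -4*64 = -256)
Y(Q, h) = 15 (Y(Q, h) = 3 - 1*(-12) = 3 + 12 = 15)
U(H) = H
a(o) = I*√253 (a(o) = √(3 - 256) = √(-253) = I*√253)
(a(-1) + U(-2))²*(-103 + Y(6, 0)) = (I*√253 - 2)²*(-103 + 15) = (-2 + I*√253)²*(-88) = -88*(-2 + I*√253)²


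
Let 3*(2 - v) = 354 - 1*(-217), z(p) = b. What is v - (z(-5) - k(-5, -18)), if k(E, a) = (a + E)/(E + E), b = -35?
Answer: -4531/30 ≈ -151.03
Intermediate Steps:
k(E, a) = (E + a)/(2*E) (k(E, a) = (E + a)/((2*E)) = (E + a)*(1/(2*E)) = (E + a)/(2*E))
z(p) = -35
v = -565/3 (v = 2 - (354 - 1*(-217))/3 = 2 - (354 + 217)/3 = 2 - ⅓*571 = 2 - 571/3 = -565/3 ≈ -188.33)
v - (z(-5) - k(-5, -18)) = -565/3 - (-35 - (-5 - 18)/(2*(-5))) = -565/3 - (-35 - (-1)*(-23)/(2*5)) = -565/3 - (-35 - 1*23/10) = -565/3 - (-35 - 23/10) = -565/3 - 1*(-373/10) = -565/3 + 373/10 = -4531/30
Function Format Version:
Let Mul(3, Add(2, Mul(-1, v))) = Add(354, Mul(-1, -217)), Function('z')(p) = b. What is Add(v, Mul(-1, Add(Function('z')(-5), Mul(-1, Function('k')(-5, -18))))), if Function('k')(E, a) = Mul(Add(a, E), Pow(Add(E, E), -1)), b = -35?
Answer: Rational(-4531, 30) ≈ -151.03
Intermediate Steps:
Function('k')(E, a) = Mul(Rational(1, 2), Pow(E, -1), Add(E, a)) (Function('k')(E, a) = Mul(Add(E, a), Pow(Mul(2, E), -1)) = Mul(Add(E, a), Mul(Rational(1, 2), Pow(E, -1))) = Mul(Rational(1, 2), Pow(E, -1), Add(E, a)))
Function('z')(p) = -35
v = Rational(-565, 3) (v = Add(2, Mul(Rational(-1, 3), Add(354, Mul(-1, -217)))) = Add(2, Mul(Rational(-1, 3), Add(354, 217))) = Add(2, Mul(Rational(-1, 3), 571)) = Add(2, Rational(-571, 3)) = Rational(-565, 3) ≈ -188.33)
Add(v, Mul(-1, Add(Function('z')(-5), Mul(-1, Function('k')(-5, -18))))) = Add(Rational(-565, 3), Mul(-1, Add(-35, Mul(-1, Mul(Rational(1, 2), Pow(-5, -1), Add(-5, -18)))))) = Add(Rational(-565, 3), Mul(-1, Add(-35, Mul(-1, Mul(Rational(1, 2), Rational(-1, 5), -23))))) = Add(Rational(-565, 3), Mul(-1, Add(-35, Mul(-1, Rational(23, 10))))) = Add(Rational(-565, 3), Mul(-1, Add(-35, Rational(-23, 10)))) = Add(Rational(-565, 3), Mul(-1, Rational(-373, 10))) = Add(Rational(-565, 3), Rational(373, 10)) = Rational(-4531, 30)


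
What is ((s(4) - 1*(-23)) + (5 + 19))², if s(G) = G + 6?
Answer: 3249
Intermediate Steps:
s(G) = 6 + G
((s(4) - 1*(-23)) + (5 + 19))² = (((6 + 4) - 1*(-23)) + (5 + 19))² = ((10 + 23) + 24)² = (33 + 24)² = 57² = 3249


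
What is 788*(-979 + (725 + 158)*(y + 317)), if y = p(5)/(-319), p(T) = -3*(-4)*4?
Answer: 70082296112/319 ≈ 2.1969e+8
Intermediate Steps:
p(T) = 48 (p(T) = 12*4 = 48)
y = -48/319 (y = 48/(-319) = 48*(-1/319) = -48/319 ≈ -0.15047)
788*(-979 + (725 + 158)*(y + 317)) = 788*(-979 + (725 + 158)*(-48/319 + 317)) = 788*(-979 + 883*(101075/319)) = 788*(-979 + 89249225/319) = 788*(88936924/319) = 70082296112/319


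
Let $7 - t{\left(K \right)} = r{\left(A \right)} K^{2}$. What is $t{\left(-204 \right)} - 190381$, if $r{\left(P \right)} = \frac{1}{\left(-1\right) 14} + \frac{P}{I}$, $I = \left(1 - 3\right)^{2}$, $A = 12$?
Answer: $- \frac{2185746}{7} \approx -3.1225 \cdot 10^{5}$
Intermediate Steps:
$I = 4$ ($I = \left(-2\right)^{2} = 4$)
$r{\left(P \right)} = - \frac{1}{14} + \frac{P}{4}$ ($r{\left(P \right)} = \frac{1}{\left(-1\right) 14} + \frac{P}{4} = \left(-1\right) \frac{1}{14} + P \frac{1}{4} = - \frac{1}{14} + \frac{P}{4}$)
$t{\left(K \right)} = 7 - \frac{41 K^{2}}{14}$ ($t{\left(K \right)} = 7 - \left(- \frac{1}{14} + \frac{1}{4} \cdot 12\right) K^{2} = 7 - \left(- \frac{1}{14} + 3\right) K^{2} = 7 - \frac{41 K^{2}}{14}$)
$t{\left(-204 \right)} - 190381 = \left(7 - \frac{41 \left(-204\right)^{2}}{14}\right) - 190381 = \left(7 - \frac{853128}{7}\right) - 190381 = - \frac{853079}{7} - 190381 = - \frac{2185746}{7}$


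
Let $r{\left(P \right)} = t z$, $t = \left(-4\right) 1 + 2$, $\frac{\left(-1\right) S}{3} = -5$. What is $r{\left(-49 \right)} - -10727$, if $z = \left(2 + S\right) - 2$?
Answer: $10697$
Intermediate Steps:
$S = 15$ ($S = \left(-3\right) \left(-5\right) = 15$)
$z = 15$ ($z = \left(2 + 15\right) - 2 = 17 - 2 = 15$)
$t = -2$ ($t = -4 + 2 = -2$)
$r{\left(P \right)} = -30$ ($r{\left(P \right)} = \left(-2\right) 15 = -30$)
$r{\left(-49 \right)} - -10727 = -30 - -10727 = -30 + 10727 = 10697$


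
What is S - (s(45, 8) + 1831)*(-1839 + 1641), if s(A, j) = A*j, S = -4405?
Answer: 429413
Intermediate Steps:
S - (s(45, 8) + 1831)*(-1839 + 1641) = -4405 - (45*8 + 1831)*(-1839 + 1641) = -4405 - (360 + 1831)*(-198) = -4405 - 2191*(-198) = -4405 - 1*(-433818) = -4405 + 433818 = 429413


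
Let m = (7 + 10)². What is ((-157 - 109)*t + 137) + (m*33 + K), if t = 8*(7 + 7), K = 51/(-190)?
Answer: -3822471/190 ≈ -20118.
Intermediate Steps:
K = -51/190 (K = 51*(-1/190) = -51/190 ≈ -0.26842)
m = 289 (m = 17² = 289)
t = 112 (t = 8*14 = 112)
((-157 - 109)*t + 137) + (m*33 + K) = ((-157 - 109)*112 + 137) + (289*33 - 51/190) = (-266*112 + 137) + (9537 - 51/190) = (-29792 + 137) + 1811979/190 = -29655 + 1811979/190 = -3822471/190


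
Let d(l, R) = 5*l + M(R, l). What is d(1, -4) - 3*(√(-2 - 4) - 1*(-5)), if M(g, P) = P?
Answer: -9 - 3*I*√6 ≈ -9.0 - 7.3485*I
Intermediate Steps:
d(l, R) = 6*l (d(l, R) = 5*l + l = 6*l)
d(1, -4) - 3*(√(-2 - 4) - 1*(-5)) = 6*1 - 3*(√(-2 - 4) - 1*(-5)) = 6 - 3*(√(-6) + 5) = 6 - 3*(I*√6 + 5) = 6 - 3*(5 + I*√6) = 6 + (-15 - 3*I*√6) = -9 - 3*I*√6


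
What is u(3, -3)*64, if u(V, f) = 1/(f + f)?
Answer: -32/3 ≈ -10.667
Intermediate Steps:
u(V, f) = 1/(2*f)
u(3, -3)*64 = ((½)/(-3))*64 = ((½)*(-⅓))*64 = -⅙*64 = -32/3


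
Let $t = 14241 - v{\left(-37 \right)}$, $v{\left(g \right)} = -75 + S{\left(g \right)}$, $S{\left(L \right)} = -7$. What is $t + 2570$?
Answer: $16893$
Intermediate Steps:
$v{\left(g \right)} = -82$ ($v{\left(g \right)} = -75 - 7 = -82$)
$t = 14323$ ($t = 14241 - -82 = 14241 + 82 = 14323$)
$t + 2570 = 14323 + 2570 = 16893$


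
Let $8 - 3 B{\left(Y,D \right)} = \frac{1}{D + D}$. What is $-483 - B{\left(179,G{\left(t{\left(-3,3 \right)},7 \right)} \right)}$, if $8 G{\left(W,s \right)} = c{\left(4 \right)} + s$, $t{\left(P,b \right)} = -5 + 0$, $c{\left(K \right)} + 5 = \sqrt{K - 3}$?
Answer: $- \frac{4367}{9} \approx -485.22$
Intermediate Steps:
$c{\left(K \right)} = -5 + \sqrt{-3 + K}$ ($c{\left(K \right)} = -5 + \sqrt{K - 3} = -5 + \sqrt{-3 + K}$)
$t{\left(P,b \right)} = -5$
$G{\left(W,s \right)} = - \frac{1}{2} + \frac{s}{8}$ ($G{\left(W,s \right)} = \frac{\left(-5 + \sqrt{-3 + 4}\right) + s}{8} = \frac{\left(-5 + \sqrt{1}\right) + s}{8} = \frac{\left(-5 + 1\right) + s}{8} = \frac{-4 + s}{8} = - \frac{1}{2} + \frac{s}{8}$)
$B{\left(Y,D \right)} = \frac{8}{3} - \frac{1}{6 D}$ ($B{\left(Y,D \right)} = \frac{8}{3} - \frac{1}{3 \left(D + D\right)} = \frac{8}{3} - \frac{1}{3 \cdot 2 D} = \frac{8}{3} - \frac{\frac{1}{2} \frac{1}{D}}{3} = \frac{8}{3} - \frac{1}{6 D}$)
$-483 - B{\left(179,G{\left(t{\left(-3,3 \right)},7 \right)} \right)} = -483 - \frac{-1 + 16 \left(- \frac{1}{2} + \frac{1}{8} \cdot 7\right)}{6 \left(- \frac{1}{2} + \frac{1}{8} \cdot 7\right)} = -483 - \frac{-1 + 16 \left(- \frac{1}{2} + \frac{7}{8}\right)}{6 \left(- \frac{1}{2} + \frac{7}{8}\right)} = -483 - \frac{-1 + 16 \cdot \frac{3}{8}}{6 \cdot \frac{3}{8}} = -483 - \frac{1}{6} \cdot \frac{8}{3} \left(-1 + 6\right) = -483 - \frac{1}{6} \cdot \frac{8}{3} \cdot 5 = -483 - \frac{20}{9} = - \frac{4367}{9}$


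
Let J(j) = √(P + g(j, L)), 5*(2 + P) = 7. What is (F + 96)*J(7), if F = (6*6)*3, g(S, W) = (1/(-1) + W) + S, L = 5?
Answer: 408*√65/5 ≈ 657.88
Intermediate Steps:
g(S, W) = -1 + S + W (g(S, W) = (-1 + W) + S = -1 + S + W)
P = -⅗ (P = -2 + (⅕)*7 = -2 + 7/5 = -⅗ ≈ -0.60000)
J(j) = √(17/5 + j) (J(j) = √(-⅗ + (-1 + j + 5)) = √(-⅗ + (4 + j)) = √(17/5 + j))
F = 108 (F = 36*3 = 108)
(F + 96)*J(7) = (108 + 96)*(√(85 + 25*7)/5) = 204*(√(85 + 175)/5) = 204*(√260/5) = 204*((2*√65)/5) = 204*(2*√65/5) = 408*√65/5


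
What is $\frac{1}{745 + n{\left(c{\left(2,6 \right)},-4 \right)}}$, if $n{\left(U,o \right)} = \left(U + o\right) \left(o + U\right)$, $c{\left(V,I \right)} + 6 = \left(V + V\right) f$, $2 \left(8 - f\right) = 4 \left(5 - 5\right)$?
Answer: $\frac{1}{1229} \approx 0.00081367$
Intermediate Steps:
$f = 8$ ($f = 8 - \frac{4 \left(5 - 5\right)}{2} = 8 - \frac{4 \cdot 0}{2} = 8 - 0 = 8 + 0 = 8$)
$c{\left(V,I \right)} = -6 + 16 V$ ($c{\left(V,I \right)} = -6 + \left(V + V\right) 8 = -6 + 2 V 8 = -6 + 16 V$)
$n{\left(U,o \right)} = \left(U + o\right)^{2}$ ($n{\left(U,o \right)} = \left(U + o\right) \left(U + o\right) = \left(U + o\right)^{2}$)
$\frac{1}{745 + n{\left(c{\left(2,6 \right)},-4 \right)}} = \frac{1}{745 + \left(\left(-6 + 16 \cdot 2\right) - 4\right)^{2}} = \frac{1}{745 + \left(\left(-6 + 32\right) - 4\right)^{2}} = \frac{1}{745 + \left(26 - 4\right)^{2}} = \frac{1}{745 + 22^{2}} = \frac{1}{745 + 484} = \frac{1}{1229}$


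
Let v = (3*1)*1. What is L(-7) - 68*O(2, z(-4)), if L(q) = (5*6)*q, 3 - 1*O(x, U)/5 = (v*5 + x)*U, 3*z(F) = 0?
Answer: -1230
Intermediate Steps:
z(F) = 0 (z(F) = (1/3)*0 = 0)
v = 3 (v = 3*1 = 3)
O(x, U) = 15 - 5*U*(15 + x) (O(x, U) = 15 - 5*(3*5 + x)*U = 15 - 5*(15 + x)*U = 15 - 5*U*(15 + x))
L(q) = 30*q
L(-7) - 68*O(2, z(-4)) = 30*(-7) - 68*(15 - 75*0 - 5*0*2) = -210 - 68*(15 + 0 + 0) = -210 - 68*15 = -210 - 1020 = -1230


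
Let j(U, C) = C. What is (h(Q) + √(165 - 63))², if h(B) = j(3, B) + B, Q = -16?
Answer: (32 - √102)² ≈ 479.63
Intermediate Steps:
h(B) = 2*B (h(B) = B + B = 2*B)
(h(Q) + √(165 - 63))² = (2*(-16) + √(165 - 63))² = (-32 + √102)²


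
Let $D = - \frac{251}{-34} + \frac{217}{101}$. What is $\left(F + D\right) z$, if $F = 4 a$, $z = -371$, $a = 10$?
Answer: $- \frac{63103019}{3434} \approx -18376.0$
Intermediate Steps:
$D = \frac{32729}{3434}$ ($D = \left(-251\right) \left(- \frac{1}{34}\right) + 217 \cdot \frac{1}{101} = \frac{251}{34} + \frac{217}{101} = \frac{32729}{3434} \approx 9.5309$)
$F = 40$ ($F = 4 \cdot 10 = 40$)
$\left(F + D\right) z = \left(40 + \frac{32729}{3434}\right) \left(-371\right) = \frac{170089}{3434} \left(-371\right) = - \frac{63103019}{3434}$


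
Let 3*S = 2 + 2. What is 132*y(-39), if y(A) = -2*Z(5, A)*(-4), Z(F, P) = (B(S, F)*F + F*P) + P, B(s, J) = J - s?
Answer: -227744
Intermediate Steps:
S = 4/3 (S = (2 + 2)/3 = (⅓)*4 = 4/3 ≈ 1.3333)
Z(F, P) = P + F*P + F*(-4/3 + F) (Z(F, P) = ((F - 1*4/3)*F + F*P) + P = ((F - 4/3)*F + F*P) + P = ((-4/3 + F)*F + F*P) + P = (F*(-4/3 + F) + F*P) + P = (F*P + F*(-4/3 + F)) + P = P + F*P + F*(-4/3 + F))
y(A) = 440/3 + 48*A (y(A) = -2*(A + 5² - 4/3*5 + 5*A)*(-4) = -2*(A + 25 - 20/3 + 5*A)*(-4) = -2*(55/3 + 6*A)*(-4) = (-110/3 - 12*A)*(-4) = 440/3 + 48*A)
132*y(-39) = 132*(440/3 + 48*(-39)) = 132*(440/3 - 1872) = 132*(-5176/3) = -227744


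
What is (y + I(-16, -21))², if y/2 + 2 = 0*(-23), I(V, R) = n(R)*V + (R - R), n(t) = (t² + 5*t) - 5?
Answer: 28090000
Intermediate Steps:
n(t) = -5 + t² + 5*t
I(V, R) = V*(-5 + R² + 5*R) (I(V, R) = (-5 + R² + 5*R)*V + (R - R) = V*(-5 + R² + 5*R) + 0 = V*(-5 + R² + 5*R))
y = -4 (y = -4 + 2*(0*(-23)) = -4 + 2*0 = -4 + 0 = -4)
(y + I(-16, -21))² = (-4 - 16*(-5 + (-21)² + 5*(-21)))² = (-4 - 16*(-5 + 441 - 105))² = (-4 - 16*331)² = (-4 - 5296)² = (-5300)² = 28090000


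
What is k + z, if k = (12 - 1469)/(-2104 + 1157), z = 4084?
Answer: 3869005/947 ≈ 4085.5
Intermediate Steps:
k = 1457/947 (k = -1457/(-947) = -1457*(-1/947) = 1457/947 ≈ 1.5385)
k + z = 1457/947 + 4084 = 3869005/947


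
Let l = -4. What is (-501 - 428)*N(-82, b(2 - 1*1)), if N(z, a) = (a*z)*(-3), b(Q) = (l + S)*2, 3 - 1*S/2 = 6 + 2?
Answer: 6398952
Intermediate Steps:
S = -10 (S = 6 - 2*(6 + 2) = 6 - 2*8 = 6 - 16 = -10)
b(Q) = -28 (b(Q) = (-4 - 10)*2 = -14*2 = -28)
N(z, a) = -3*a*z
(-501 - 428)*N(-82, b(2 - 1*1)) = (-501 - 428)*(-3*(-28)*(-82)) = -929*(-6888) = 6398952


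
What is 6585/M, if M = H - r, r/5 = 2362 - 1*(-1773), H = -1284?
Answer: -6585/21959 ≈ -0.29988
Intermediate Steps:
r = 20675 (r = 5*(2362 - 1*(-1773)) = 5*(2362 + 1773) = 5*4135 = 20675)
M = -21959 (M = -1284 - 1*20675 = -1284 - 20675 = -21959)
6585/M = 6585/(-21959) = 6585*(-1/21959) = -6585/21959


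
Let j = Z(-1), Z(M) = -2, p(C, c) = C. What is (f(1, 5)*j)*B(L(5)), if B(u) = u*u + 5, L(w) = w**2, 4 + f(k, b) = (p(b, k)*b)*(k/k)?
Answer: -26460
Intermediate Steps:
j = -2
f(k, b) = -4 + b**2 (f(k, b) = -4 + (b*b)*(k/k) = -4 + b**2*1 = -4 + b**2)
B(u) = 5 + u**2 (B(u) = u**2 + 5 = 5 + u**2)
(f(1, 5)*j)*B(L(5)) = ((-4 + 5**2)*(-2))*(5 + (5**2)**2) = ((-4 + 25)*(-2))*(5 + 25**2) = (21*(-2))*(5 + 625) = -42*630 = -26460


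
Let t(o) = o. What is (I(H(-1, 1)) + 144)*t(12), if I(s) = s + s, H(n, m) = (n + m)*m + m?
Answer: 1752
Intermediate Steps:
H(n, m) = m + m*(m + n) (H(n, m) = (m + n)*m + m = m*(m + n) + m = m + m*(m + n))
I(s) = 2*s
(I(H(-1, 1)) + 144)*t(12) = (2*(1*(1 + 1 - 1)) + 144)*12 = (2*(1*1) + 144)*12 = (2*1 + 144)*12 = (2 + 144)*12 = 146*12 = 1752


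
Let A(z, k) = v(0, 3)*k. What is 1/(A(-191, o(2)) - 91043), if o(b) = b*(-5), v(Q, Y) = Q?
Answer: -1/91043 ≈ -1.0984e-5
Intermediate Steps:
o(b) = -5*b
A(z, k) = 0 (A(z, k) = 0*k = 0)
1/(A(-191, o(2)) - 91043) = 1/(0 - 91043) = 1/(-91043) = -1/91043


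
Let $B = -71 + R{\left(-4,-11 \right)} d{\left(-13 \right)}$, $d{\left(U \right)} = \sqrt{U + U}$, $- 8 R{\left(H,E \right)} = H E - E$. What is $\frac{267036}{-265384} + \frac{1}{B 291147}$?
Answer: $\frac{- 152716791645 \sqrt{26} + 1577148033176 i}{2759491266 \left(- 568 i + 55 \sqrt{26}\right)} \approx -1.0062 + 1.9092 \cdot 10^{-8} i$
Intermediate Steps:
$R{\left(H,E \right)} = \frac{E}{8} - \frac{E H}{8}$ ($R{\left(H,E \right)} = - \frac{H E - E}{8} = - \frac{E H - E}{8} = - \frac{- E + E H}{8} = \frac{E}{8} - \frac{E H}{8}$)
$d{\left(U \right)} = \sqrt{2} \sqrt{U}$ ($d{\left(U \right)} = \sqrt{2 U} = \sqrt{2} \sqrt{U}$)
$B = -71 - \frac{55 i \sqrt{26}}{8}$ ($B = -71 + \frac{1}{8} \left(-11\right) \left(1 - -4\right) \sqrt{2} \sqrt{-13} = -71 + \frac{1}{8} \left(-11\right) \left(1 + 4\right) \sqrt{2} i \sqrt{13} = -71 + \frac{1}{8} \left(-11\right) 5 i \sqrt{26} = -71 - \frac{55 i \sqrt{26}}{8} \approx -71.0 - 35.056 i$)
$\frac{267036}{-265384} + \frac{1}{B 291147} = \frac{267036}{-265384} + \frac{1}{\left(-71 - \frac{55 i \sqrt{26}}{8}\right) 291147} = 267036 \left(- \frac{1}{265384}\right) + \frac{1}{-71 - \frac{55 i \sqrt{26}}{8}} \cdot \frac{1}{291147} = - \frac{9537}{9478} + \frac{1}{291147 \left(-71 - \frac{55 i \sqrt{26}}{8}\right)}$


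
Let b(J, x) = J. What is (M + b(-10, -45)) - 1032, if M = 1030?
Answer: -12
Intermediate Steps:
(M + b(-10, -45)) - 1032 = (1030 - 10) - 1032 = 1020 - 1032 = -12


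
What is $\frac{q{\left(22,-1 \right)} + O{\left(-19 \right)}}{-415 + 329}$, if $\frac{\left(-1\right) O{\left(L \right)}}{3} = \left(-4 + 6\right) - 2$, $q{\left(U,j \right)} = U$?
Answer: $- \frac{11}{43} \approx -0.25581$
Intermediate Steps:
$O{\left(L \right)} = 0$ ($O{\left(L \right)} = - 3 \left(\left(-4 + 6\right) - 2\right) = - 3 \left(2 - 2\right) = \left(-3\right) 0 = 0$)
$\frac{q{\left(22,-1 \right)} + O{\left(-19 \right)}}{-415 + 329} = \frac{22 + 0}{-415 + 329} = \frac{22}{-86} = 22 \left(- \frac{1}{86}\right) = - \frac{11}{43}$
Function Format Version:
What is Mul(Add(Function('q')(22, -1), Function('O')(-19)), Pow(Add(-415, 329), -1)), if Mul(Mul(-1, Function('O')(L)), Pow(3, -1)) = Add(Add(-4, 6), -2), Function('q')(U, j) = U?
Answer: Rational(-11, 43) ≈ -0.25581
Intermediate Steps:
Function('O')(L) = 0 (Function('O')(L) = Mul(-3, Add(Add(-4, 6), -2)) = Mul(-3, Add(2, -2)) = Mul(-3, 0) = 0)
Mul(Add(Function('q')(22, -1), Function('O')(-19)), Pow(Add(-415, 329), -1)) = Mul(Add(22, 0), Pow(Add(-415, 329), -1)) = Mul(22, Pow(-86, -1)) = Mul(22, Rational(-1, 86)) = Rational(-11, 43)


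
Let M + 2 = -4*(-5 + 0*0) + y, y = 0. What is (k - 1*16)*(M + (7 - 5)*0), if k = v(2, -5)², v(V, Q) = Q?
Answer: 162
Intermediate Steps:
k = 25 (k = (-5)² = 25)
M = 18 (M = -2 + (-4*(-5 + 0*0) + 0) = -2 + (-4*(-5 + 0) + 0) = -2 + (-4*(-5) + 0) = -2 + (20 + 0) = -2 + 20 = 18)
(k - 1*16)*(M + (7 - 5)*0) = (25 - 1*16)*(18 + (7 - 5)*0) = (25 - 16)*(18 + 2*0) = 9*(18 + 0) = 9*18 = 162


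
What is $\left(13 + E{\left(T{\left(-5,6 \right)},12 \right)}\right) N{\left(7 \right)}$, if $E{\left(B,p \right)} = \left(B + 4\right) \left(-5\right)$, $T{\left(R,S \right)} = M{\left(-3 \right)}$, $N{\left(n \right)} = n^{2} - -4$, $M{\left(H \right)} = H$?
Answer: $424$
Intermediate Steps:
$N{\left(n \right)} = 4 + n^{2}$ ($N{\left(n \right)} = n^{2} + 4 = 4 + n^{2}$)
$T{\left(R,S \right)} = -3$
$E{\left(B,p \right)} = -20 - 5 B$ ($E{\left(B,p \right)} = \left(4 + B\right) \left(-5\right) = -20 - 5 B$)
$\left(13 + E{\left(T{\left(-5,6 \right)},12 \right)}\right) N{\left(7 \right)} = \left(13 - 5\right) \left(4 + 7^{2}\right) = \left(13 + \left(-20 + 15\right)\right) \left(4 + 49\right) = \left(13 - 5\right) 53 = 8 \cdot 53 = 424$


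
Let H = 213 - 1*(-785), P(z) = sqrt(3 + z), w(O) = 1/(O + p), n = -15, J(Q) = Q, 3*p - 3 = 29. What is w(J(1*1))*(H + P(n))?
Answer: 2994/35 + 6*I*sqrt(3)/35 ≈ 85.543 + 0.29692*I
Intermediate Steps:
p = 32/3 (p = 1 + (1/3)*29 = 1 + 29/3 = 32/3 ≈ 10.667)
w(O) = 1/(32/3 + O) (w(O) = 1/(O + 32/3) = 1/(32/3 + O))
H = 998 (H = 213 + 785 = 998)
w(J(1*1))*(H + P(n)) = (3/(32 + 3*(1*1)))*(998 + sqrt(3 - 15)) = (3/(32 + 3*1))*(998 + sqrt(-12)) = (3/(32 + 3))*(998 + 2*I*sqrt(3)) = (3/35)*(998 + 2*I*sqrt(3)) = (3*(1/35))*(998 + 2*I*sqrt(3)) = 3*(998 + 2*I*sqrt(3))/35 = 2994/35 + 6*I*sqrt(3)/35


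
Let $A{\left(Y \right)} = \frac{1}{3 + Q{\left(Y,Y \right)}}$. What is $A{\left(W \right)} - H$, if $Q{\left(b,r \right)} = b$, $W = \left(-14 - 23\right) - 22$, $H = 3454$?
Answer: $- \frac{193425}{56} \approx -3454.0$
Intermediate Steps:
$W = -59$ ($W = -37 - 22 = -59$)
$A{\left(Y \right)} = \frac{1}{3 + Y}$
$A{\left(W \right)} - H = \frac{1}{3 - 59} - 3454 = \frac{1}{-56} - 3454 = - \frac{1}{56} - 3454 = - \frac{193425}{56}$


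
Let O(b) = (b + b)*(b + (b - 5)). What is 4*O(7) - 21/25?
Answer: 12579/25 ≈ 503.16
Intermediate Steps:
O(b) = 2*b*(-5 + 2*b) (O(b) = (2*b)*(b + (-5 + b)) = (2*b)*(-5 + 2*b) = 2*b*(-5 + 2*b))
4*O(7) - 21/25 = 4*(2*7*(-5 + 2*7)) - 21/25 = 4*(2*7*(-5 + 14)) - 21*1/25 = 4*(2*7*9) - 21/25 = 4*126 - 21/25 = 504 - 21/25 = 12579/25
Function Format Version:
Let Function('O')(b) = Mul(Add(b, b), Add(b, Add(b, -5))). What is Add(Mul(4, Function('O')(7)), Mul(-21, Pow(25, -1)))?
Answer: Rational(12579, 25) ≈ 503.16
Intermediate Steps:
Function('O')(b) = Mul(2, b, Add(-5, Mul(2, b))) (Function('O')(b) = Mul(Mul(2, b), Add(b, Add(-5, b))) = Mul(Mul(2, b), Add(-5, Mul(2, b))) = Mul(2, b, Add(-5, Mul(2, b))))
Add(Mul(4, Function('O')(7)), Mul(-21, Pow(25, -1))) = Add(Mul(4, Mul(2, 7, Add(-5, Mul(2, 7)))), Mul(-21, Pow(25, -1))) = Add(Mul(4, Mul(2, 7, Add(-5, 14))), Mul(-21, Rational(1, 25))) = Add(Mul(4, Mul(2, 7, 9)), Rational(-21, 25)) = Add(Mul(4, 126), Rational(-21, 25)) = Add(504, Rational(-21, 25)) = Rational(12579, 25)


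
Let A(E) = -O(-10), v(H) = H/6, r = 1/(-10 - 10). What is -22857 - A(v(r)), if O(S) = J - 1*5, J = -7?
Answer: -22869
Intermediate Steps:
r = -1/20 (r = 1/(-20) = -1/20 ≈ -0.050000)
O(S) = -12 (O(S) = -7 - 1*5 = -7 - 5 = -12)
v(H) = H/6 (v(H) = H*(⅙) = H/6)
A(E) = 12 (A(E) = -1*(-12) = 12)
-22857 - A(v(r)) = -22857 - 1*12 = -22857 - 12 = -22869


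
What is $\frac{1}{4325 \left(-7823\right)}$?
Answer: $- \frac{1}{33834475} \approx -2.9556 \cdot 10^{-8}$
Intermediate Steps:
$\frac{1}{4325 \left(-7823\right)} = \frac{1}{4325} \left(- \frac{1}{7823}\right) = - \frac{1}{33834475}$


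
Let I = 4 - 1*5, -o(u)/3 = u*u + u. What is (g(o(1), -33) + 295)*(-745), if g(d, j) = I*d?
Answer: -224245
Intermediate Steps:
o(u) = -3*u - 3*u² (o(u) = -3*(u*u + u) = -3*(u² + u) = -3*(u + u²) = -3*u - 3*u²)
I = -1 (I = 4 - 5 = -1)
g(d, j) = -d
(g(o(1), -33) + 295)*(-745) = (-(-3)*(1 + 1) + 295)*(-745) = (-(-3)*2 + 295)*(-745) = (-1*(-6) + 295)*(-745) = (6 + 295)*(-745) = 301*(-745) = -224245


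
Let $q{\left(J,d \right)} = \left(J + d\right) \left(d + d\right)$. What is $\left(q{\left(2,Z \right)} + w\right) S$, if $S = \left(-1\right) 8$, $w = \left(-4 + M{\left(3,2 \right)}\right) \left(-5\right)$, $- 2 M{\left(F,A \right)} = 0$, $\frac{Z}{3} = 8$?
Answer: $-10144$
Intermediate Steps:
$Z = 24$ ($Z = 3 \cdot 8 = 24$)
$M{\left(F,A \right)} = 0$ ($M{\left(F,A \right)} = \left(- \frac{1}{2}\right) 0 = 0$)
$q{\left(J,d \right)} = 2 d \left(J + d\right)$ ($q{\left(J,d \right)} = \left(J + d\right) 2 d = 2 d \left(J + d\right)$)
$w = 20$ ($w = \left(-4 + 0\right) \left(-5\right) = \left(-4\right) \left(-5\right) = 20$)
$S = -8$
$\left(q{\left(2,Z \right)} + w\right) S = \left(2 \cdot 24 \left(2 + 24\right) + 20\right) \left(-8\right) = \left(2 \cdot 24 \cdot 26 + 20\right) \left(-8\right) = \left(1248 + 20\right) \left(-8\right) = 1268 \left(-8\right) = -10144$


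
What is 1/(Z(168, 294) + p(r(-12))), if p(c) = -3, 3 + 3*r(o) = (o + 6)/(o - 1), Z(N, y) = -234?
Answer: -1/237 ≈ -0.0042194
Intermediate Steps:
r(o) = -1 + (6 + o)/(3*(-1 + o)) (r(o) = -1 + ((o + 6)/(o - 1))/3 = -1 + ((6 + o)/(-1 + o))/3 = -1 + (6 + o)/(3*(-1 + o)))
1/(Z(168, 294) + p(r(-12))) = 1/(-234 - 3) = 1/(-237) = -1/237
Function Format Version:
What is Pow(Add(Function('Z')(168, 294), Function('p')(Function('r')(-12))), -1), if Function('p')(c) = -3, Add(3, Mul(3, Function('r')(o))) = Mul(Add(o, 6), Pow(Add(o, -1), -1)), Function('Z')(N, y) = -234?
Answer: Rational(-1, 237) ≈ -0.0042194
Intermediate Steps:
Function('r')(o) = Add(-1, Mul(Rational(1, 3), Pow(Add(-1, o), -1), Add(6, o))) (Function('r')(o) = Add(-1, Mul(Rational(1, 3), Mul(Add(o, 6), Pow(Add(o, -1), -1)))) = Add(-1, Mul(Rational(1, 3), Mul(Add(6, o), Pow(Add(-1, o), -1)))) = Add(-1, Mul(Rational(1, 3), Mul(Pow(Add(-1, o), -1), Add(6, o)))) = Add(-1, Mul(Rational(1, 3), Pow(Add(-1, o), -1), Add(6, o))))
Pow(Add(Function('Z')(168, 294), Function('p')(Function('r')(-12))), -1) = Pow(Add(-234, -3), -1) = Pow(-237, -1) = Rational(-1, 237)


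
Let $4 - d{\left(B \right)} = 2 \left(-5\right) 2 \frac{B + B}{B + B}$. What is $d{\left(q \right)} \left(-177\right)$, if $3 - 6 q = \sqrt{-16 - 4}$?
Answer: $-4248$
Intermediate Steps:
$q = \frac{1}{2} - \frac{i \sqrt{5}}{3}$ ($q = \frac{1}{2} - \frac{\sqrt{-16 - 4}}{6} = \frac{1}{2} - \frac{\sqrt{-20}}{6} = \frac{1}{2} - \frac{2 i \sqrt{5}}{6} = \frac{1}{2} - \frac{i \sqrt{5}}{3} \approx 0.5 - 0.74536 i$)
$d{\left(B \right)} = 24$ ($d{\left(B \right)} = 4 - 2 \left(-5\right) 2 \frac{B + B}{B + B} = 4 - \left(-10\right) 2 \frac{2 B}{2 B} = 4 - - 20 \cdot 2 B \frac{1}{2 B} = 4 - \left(-20\right) 1 = 4 - -20 = 4 + 20 = 24$)
$d{\left(q \right)} \left(-177\right) = 24 \left(-177\right) = -4248$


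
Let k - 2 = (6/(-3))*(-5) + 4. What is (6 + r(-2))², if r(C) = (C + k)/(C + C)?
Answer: 25/4 ≈ 6.2500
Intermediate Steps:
k = 16 (k = 2 + ((6/(-3))*(-5) + 4) = 2 + ((6*(-⅓))*(-5) + 4) = 2 + (-2*(-5) + 4) = 2 + (10 + 4) = 2 + 14 = 16)
r(C) = (16 + C)/(2*C) (r(C) = (C + 16)/(C + C) = (16 + C)/((2*C)) = (16 + C)*(1/(2*C)) = (16 + C)/(2*C))
(6 + r(-2))² = (6 + (½)*(16 - 2)/(-2))² = (6 + (½)*(-½)*14)² = (6 - 7/2)² = (5/2)² = 25/4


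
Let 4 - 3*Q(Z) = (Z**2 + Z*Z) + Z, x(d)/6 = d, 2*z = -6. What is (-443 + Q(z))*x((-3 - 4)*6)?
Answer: 112560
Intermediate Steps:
z = -3 (z = (1/2)*(-6) = -3)
x(d) = 6*d
Q(Z) = 4/3 - 2*Z**2/3 - Z/3 (Q(Z) = 4/3 - ((Z**2 + Z*Z) + Z)/3 = 4/3 - ((Z**2 + Z**2) + Z)/3 = 4/3 - (2*Z**2 + Z)/3 = 4/3 - (Z + 2*Z**2)/3 = 4/3 + (-2*Z**2/3 - Z/3) = 4/3 - 2*Z**2/3 - Z/3)
(-443 + Q(z))*x((-3 - 4)*6) = (-443 + (4/3 - 2/3*(-3)**2 - 1/3*(-3)))*(6*((-3 - 4)*6)) = (-443 + (4/3 - 2/3*9 + 1))*(6*(-7*6)) = (-443 + (4/3 - 6 + 1))*(6*(-42)) = (-443 - 11/3)*(-252) = -1340/3*(-252) = 112560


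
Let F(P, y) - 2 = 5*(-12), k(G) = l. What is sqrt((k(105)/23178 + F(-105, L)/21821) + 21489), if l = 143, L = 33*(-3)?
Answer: sqrt(5496895648340992316418)/505767138 ≈ 146.59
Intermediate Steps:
L = -99
k(G) = 143
F(P, y) = -58 (F(P, y) = 2 + 5*(-12) = 2 - 60 = -58)
sqrt((k(105)/23178 + F(-105, L)/21821) + 21489) = sqrt((143/23178 - 58/21821) + 21489) = sqrt(1776079/505767138 + 21489) = sqrt(10868431804561/505767138) = sqrt(5496895648340992316418)/505767138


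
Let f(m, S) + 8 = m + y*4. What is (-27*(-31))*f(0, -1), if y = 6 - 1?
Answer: 10044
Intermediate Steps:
y = 5
f(m, S) = 12 + m (f(m, S) = -8 + (m + 5*4) = -8 + (m + 20) = -8 + (20 + m) = 12 + m)
(-27*(-31))*f(0, -1) = (-27*(-31))*(12 + 0) = 837*12 = 10044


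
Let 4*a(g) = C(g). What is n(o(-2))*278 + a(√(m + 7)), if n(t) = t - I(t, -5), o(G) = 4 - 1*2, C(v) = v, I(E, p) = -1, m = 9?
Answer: 835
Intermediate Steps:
o(G) = 2 (o(G) = 4 - 2 = 2)
n(t) = 1 + t (n(t) = t - 1*(-1) = t + 1 = 1 + t)
a(g) = g/4
n(o(-2))*278 + a(√(m + 7)) = (1 + 2)*278 + √(9 + 7)/4 = 3*278 + √16/4 = 834 + (¼)*4 = 834 + 1 = 835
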